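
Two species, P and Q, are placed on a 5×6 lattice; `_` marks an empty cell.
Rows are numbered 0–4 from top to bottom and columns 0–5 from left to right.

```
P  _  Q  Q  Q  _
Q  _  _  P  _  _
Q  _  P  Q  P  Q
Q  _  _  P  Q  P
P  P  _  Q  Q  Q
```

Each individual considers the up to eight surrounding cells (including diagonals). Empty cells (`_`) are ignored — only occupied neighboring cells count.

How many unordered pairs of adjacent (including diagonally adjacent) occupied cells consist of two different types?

19

Scan each occupied cell's neighbors to the right and below (and the two forward diagonals) so each pair is counted once.
Row 0: P(0,0)–Q(1,0)≠ Q(0,2)–Q(0,3)= Q(0,2)–P(1,3)≠ Q(0,3)–Q(0,4)= Q(0,3)–P(1,3)≠ Q(0,4)–P(1,3)≠  → 4/6 unlike.
Row 1: Q(1,0)–Q(2,0)= P(1,3)–Q(2,3)≠ P(1,3)–P(2,4)= P(1,3)–P(2,2)=  → 1/4 unlike.
Row 2: Q(2,0)–Q(3,0)= P(2,2)–Q(2,3)≠ P(2,2)–P(3,3)= Q(2,3)–P(2,4)≠ Q(2,3)–P(3,3)≠ Q(2,3)–Q(3,4)= P(2,4)–Q(2,5)≠ P(2,4)–Q(3,4)≠ P(2,4)–P(3,5)= P(2,4)–P(3,3)= Q(2,5)–P(3,5)≠ Q(2,5)–Q(3,4)=  → 6/12 unlike.
Row 3: Q(3,0)–P(4,0)≠ Q(3,0)–P(4,1)≠ P(3,3)–Q(3,4)≠ P(3,3)–Q(4,3)≠ P(3,3)–Q(4,4)≠ Q(3,4)–P(3,5)≠ Q(3,4)–Q(4,4)= Q(3,4)–Q(4,5)= Q(3,4)–Q(4,3)= P(3,5)–Q(4,5)≠ P(3,5)–Q(4,4)≠  → 8/11 unlike.
Row 4: P(4,0)–P(4,1)= Q(4,3)–Q(4,4)= Q(4,4)–Q(4,5)=  → 0/3 unlike.
Total adjacent occupied pairs: 36; unlike-type pairs: 19.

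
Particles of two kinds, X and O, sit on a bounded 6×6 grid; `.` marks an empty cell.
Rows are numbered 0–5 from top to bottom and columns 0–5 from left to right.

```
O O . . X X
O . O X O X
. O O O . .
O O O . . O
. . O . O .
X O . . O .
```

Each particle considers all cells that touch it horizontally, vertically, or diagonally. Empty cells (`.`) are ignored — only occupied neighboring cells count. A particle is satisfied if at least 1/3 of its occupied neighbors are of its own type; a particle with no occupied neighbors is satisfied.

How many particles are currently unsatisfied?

3

(0,0)O 2/2 satisfied
(0,1)O 3/3 satisfied
(0,4)X 3/4 satisfied
(0,5)X 2/3 satisfied
(1,0)O 3/3 satisfied
(1,2)O 4/5 satisfied
(1,3)X 1/5 not
(1,4)O 1/5 not
(1,5)X 2/3 satisfied
(2,1)O 6/6 satisfied
(2,2)O 5/6 satisfied
(2,3)O 4/5 satisfied
(3,0)O 2/2 satisfied
(3,1)O 5/5 satisfied
(3,2)O 5/5 satisfied
(3,5)O 1/1 satisfied
(4,2)O 3/3 satisfied
(4,4)O 2/2 satisfied
(5,0)X 0/1 not
(5,1)O 1/2 satisfied
(5,4)O 1/1 satisfied
Unsatisfied: (1,3), (1,4), (5,0) — 3 in total.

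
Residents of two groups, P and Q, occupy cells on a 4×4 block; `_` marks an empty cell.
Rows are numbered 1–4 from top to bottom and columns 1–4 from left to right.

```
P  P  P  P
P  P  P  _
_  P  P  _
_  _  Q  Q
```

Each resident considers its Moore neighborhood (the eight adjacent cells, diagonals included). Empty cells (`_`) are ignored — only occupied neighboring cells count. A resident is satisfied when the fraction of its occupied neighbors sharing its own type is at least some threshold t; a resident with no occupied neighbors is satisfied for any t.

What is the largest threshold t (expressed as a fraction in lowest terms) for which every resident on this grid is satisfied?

1/3

(1,1)P 3/3
(1,2)P 5/5
(1,3)P 4/4
(1,4)P 2/2
(2,1)P 4/4
(2,2)P 7/7
(2,3)P 6/6
(3,2)P 4/5
(3,3)P 3/5
(4,3)Q 1/3
(4,4)Q 1/2
The smallest same-type fraction is 1/3 at (4,3), which reduces to 1/3. Any threshold above that leaves this resident unsatisfied.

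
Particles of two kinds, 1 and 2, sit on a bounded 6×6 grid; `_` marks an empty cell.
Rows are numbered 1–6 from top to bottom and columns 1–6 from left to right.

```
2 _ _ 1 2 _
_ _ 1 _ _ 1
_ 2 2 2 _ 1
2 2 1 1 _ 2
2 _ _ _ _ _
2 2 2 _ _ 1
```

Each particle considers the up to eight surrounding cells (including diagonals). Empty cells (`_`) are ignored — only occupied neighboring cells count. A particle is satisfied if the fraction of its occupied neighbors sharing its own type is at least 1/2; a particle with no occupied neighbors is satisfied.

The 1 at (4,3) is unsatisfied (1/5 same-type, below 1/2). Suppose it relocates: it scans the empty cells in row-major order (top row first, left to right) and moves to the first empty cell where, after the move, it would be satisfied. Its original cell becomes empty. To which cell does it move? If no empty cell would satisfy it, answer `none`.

(1,2)

Vacating (4,3). Empty cells in order:
  (1,2): 1/2 same-type → satisfied — stop here.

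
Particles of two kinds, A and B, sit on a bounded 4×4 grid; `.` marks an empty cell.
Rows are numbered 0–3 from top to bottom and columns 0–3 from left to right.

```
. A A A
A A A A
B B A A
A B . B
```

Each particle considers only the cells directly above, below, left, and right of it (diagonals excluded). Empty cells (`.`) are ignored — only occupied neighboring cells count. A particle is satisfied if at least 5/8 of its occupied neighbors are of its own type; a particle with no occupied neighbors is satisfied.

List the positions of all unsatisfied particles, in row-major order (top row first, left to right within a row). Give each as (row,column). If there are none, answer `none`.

(0,1)A 2/2 ok
(0,2)A 3/3 ok
(0,3)A 2/2 ok
(1,0)A 1/2 unhappy
(1,1)A 3/4 ok
(1,2)A 4/4 ok
(1,3)A 3/3 ok
(2,0)B 1/3 unhappy
(2,1)B 2/4 unhappy
(2,2)A 2/3 ok
(2,3)A 2/3 ok
(3,0)A 0/2 unhappy
(3,1)B 1/2 unhappy
(3,3)B 0/1 unhappy

(1,0), (2,0), (2,1), (3,0), (3,1), (3,3)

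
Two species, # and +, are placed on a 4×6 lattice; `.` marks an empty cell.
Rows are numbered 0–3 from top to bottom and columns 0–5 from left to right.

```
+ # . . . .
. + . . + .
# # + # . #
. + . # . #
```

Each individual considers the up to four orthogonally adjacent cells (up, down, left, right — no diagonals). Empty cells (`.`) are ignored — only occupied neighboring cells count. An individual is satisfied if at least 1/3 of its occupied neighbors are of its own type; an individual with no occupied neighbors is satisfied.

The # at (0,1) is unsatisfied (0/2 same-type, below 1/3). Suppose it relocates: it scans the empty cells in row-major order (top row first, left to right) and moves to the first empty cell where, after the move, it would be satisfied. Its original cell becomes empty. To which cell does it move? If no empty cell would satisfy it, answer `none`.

Vacating (0,1). Empty cells in order:
  (0,2): 0/0 same-type → satisfied — stop here.

(0,2)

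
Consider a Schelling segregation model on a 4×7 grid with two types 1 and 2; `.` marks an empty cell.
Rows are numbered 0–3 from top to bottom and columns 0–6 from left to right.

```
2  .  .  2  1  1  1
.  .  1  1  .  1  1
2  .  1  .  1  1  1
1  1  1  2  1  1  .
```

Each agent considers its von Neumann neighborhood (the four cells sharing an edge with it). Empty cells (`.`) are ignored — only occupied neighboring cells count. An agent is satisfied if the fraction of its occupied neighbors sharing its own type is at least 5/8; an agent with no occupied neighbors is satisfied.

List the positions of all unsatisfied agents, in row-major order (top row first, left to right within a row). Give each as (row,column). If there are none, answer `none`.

(0,3), (0,4), (1,3), (2,0), (3,0), (3,3)

(0,0)2 0/0 ✓
(0,3)2 0/2 ✗
(0,4)1 1/2 ✗
(0,5)1 3/3 ✓
(0,6)1 2/2 ✓
(1,2)1 2/2 ✓
(1,3)1 1/2 ✗
(1,5)1 3/3 ✓
(1,6)1 3/3 ✓
(2,0)2 0/1 ✗
(2,2)1 2/2 ✓
(2,4)1 2/2 ✓
(2,5)1 4/4 ✓
(2,6)1 2/2 ✓
(3,0)1 1/2 ✗
(3,1)1 2/2 ✓
(3,2)1 2/3 ✓
(3,3)2 0/2 ✗
(3,4)1 2/3 ✓
(3,5)1 2/2 ✓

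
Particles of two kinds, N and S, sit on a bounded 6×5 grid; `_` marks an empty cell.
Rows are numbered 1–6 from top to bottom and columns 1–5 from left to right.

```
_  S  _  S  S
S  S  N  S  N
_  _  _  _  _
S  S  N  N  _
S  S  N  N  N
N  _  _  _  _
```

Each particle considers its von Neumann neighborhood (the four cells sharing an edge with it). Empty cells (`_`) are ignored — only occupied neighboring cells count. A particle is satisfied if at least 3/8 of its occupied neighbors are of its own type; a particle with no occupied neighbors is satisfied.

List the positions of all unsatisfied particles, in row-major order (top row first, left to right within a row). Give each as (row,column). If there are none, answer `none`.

(1,2)S 1/1 ok
(1,4)S 2/2 ok
(1,5)S 1/2 ok
(2,1)S 1/1 ok
(2,2)S 2/3 ok
(2,3)N 0/2 unhappy
(2,4)S 1/3 unhappy
(2,5)N 0/2 unhappy
(4,1)S 2/2 ok
(4,2)S 2/3 ok
(4,3)N 2/3 ok
(4,4)N 2/2 ok
(5,1)S 2/3 ok
(5,2)S 2/3 ok
(5,3)N 2/3 ok
(5,4)N 3/3 ok
(5,5)N 1/1 ok
(6,1)N 0/1 unhappy

(2,3), (2,4), (2,5), (6,1)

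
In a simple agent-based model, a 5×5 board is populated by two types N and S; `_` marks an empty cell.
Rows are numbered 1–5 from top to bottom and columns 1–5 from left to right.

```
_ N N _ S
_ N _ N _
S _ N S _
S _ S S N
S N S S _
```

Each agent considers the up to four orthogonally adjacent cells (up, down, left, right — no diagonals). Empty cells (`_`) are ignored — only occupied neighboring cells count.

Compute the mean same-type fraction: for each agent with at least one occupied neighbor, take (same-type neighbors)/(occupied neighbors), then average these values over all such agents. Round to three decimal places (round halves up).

Row 1: (1,2)N 2/2 · (1,3)N 1/1 · (1,5)S — no occupied neighbors
Row 2: (2,2)N 1/1 · (2,4)N 0/1
Row 3: (3,1)S 1/1 · (3,3)N 0/2 · (3,4)S 1/3
Row 4: (4,1)S 2/2 · (4,3)S 2/3 · (4,4)S 3/4 · (4,5)N 0/1
Row 5: (5,1)S 1/2 · (5,2)N 0/2 · (5,3)S 2/3 · (5,4)S 2/2
Sum over 15 agents: 2/2 + 1/1 + 1/1 + 0/1 + 1/1 + 0/2 + 1/3 + 2/2 + 2/3 + 3/4 + 0/1 + 1/2 + 0/2 + 2/3 + 2/2 = 107/12; mean = 107/12 ÷ 15 = 107/180 = 0.594444… → 0.594.

0.594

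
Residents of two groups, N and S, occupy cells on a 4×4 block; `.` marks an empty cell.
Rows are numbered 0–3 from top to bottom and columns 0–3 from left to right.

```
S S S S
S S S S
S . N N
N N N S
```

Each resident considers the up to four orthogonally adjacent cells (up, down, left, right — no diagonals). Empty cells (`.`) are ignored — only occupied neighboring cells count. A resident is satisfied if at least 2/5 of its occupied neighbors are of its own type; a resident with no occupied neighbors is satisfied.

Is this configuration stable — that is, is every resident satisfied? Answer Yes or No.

No

Row 0: (0,0)S 2/2 satisfied · (0,1)S 3/3 satisfied · (0,2)S 3/3 satisfied · (0,3)S 2/2 satisfied
Row 1: (1,0)S 3/3 satisfied · (1,1)S 3/3 satisfied · (1,2)S 3/4 satisfied · (1,3)S 2/3 satisfied
Row 2: (2,0)S 1/2 satisfied · (2,2)N 2/3 satisfied · (2,3)N 1/3 not
Row 3: (3,0)N 1/2 satisfied · (3,1)N 2/2 satisfied · (3,2)N 2/3 satisfied · (3,3)S 0/2 not
For instance (2,3) has only 1/3 same-type neighbors, below 2/5.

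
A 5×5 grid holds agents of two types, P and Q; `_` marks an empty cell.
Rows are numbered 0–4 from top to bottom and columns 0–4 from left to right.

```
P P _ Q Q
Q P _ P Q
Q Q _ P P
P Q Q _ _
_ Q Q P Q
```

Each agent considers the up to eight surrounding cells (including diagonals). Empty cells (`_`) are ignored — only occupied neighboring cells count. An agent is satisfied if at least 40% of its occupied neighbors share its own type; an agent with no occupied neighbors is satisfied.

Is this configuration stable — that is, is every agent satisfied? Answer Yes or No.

No

Row 0: (0,0)P 2/3 ok · (0,1)P 2/3 ok · (0,3)Q 2/3 ok · (0,4)Q 2/3 ok
Row 1: (1,0)Q 2/5 ok · (1,1)P 2/5 ok · (1,3)P 2/5 ok · (1,4)Q 2/5 ok
Row 2: (2,0)Q 3/5 ok · (2,1)Q 4/6 ok · (2,3)P 2/4 ok · (2,4)P 2/3 ok
Row 3: (3,0)P 0/4 unhappy · (3,1)Q 5/6 ok · (3,2)Q 4/6 ok
Row 4: (4,1)Q 3/4 ok · (4,2)Q 3/4 ok · (4,3)P 0/3 unhappy · (4,4)Q 0/1 unhappy
For instance (3,0) has only 0/4 same-type neighbors, below 2/5.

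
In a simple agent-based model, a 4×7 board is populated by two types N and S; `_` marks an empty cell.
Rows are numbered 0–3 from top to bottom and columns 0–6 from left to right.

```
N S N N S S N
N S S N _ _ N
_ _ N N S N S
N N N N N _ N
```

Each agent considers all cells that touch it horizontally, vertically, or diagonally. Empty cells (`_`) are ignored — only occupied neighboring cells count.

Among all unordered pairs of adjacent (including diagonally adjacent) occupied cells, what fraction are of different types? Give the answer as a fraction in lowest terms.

24/49

Scan each occupied cell's neighbors to the right and below (and the two forward diagonals) so each pair is counted once.
Row 0: N(0,0)–S(0,1)≠ N(0,0)–N(1,0)= N(0,0)–S(1,1)≠ S(0,1)–N(0,2)≠ S(0,1)–S(1,1)= S(0,1)–S(1,2)= S(0,1)–N(1,0)≠ N(0,2)–N(0,3)= N(0,2)–S(1,2)≠ N(0,2)–N(1,3)= N(0,2)–S(1,1)≠ N(0,3)–S(0,4)≠ N(0,3)–N(1,3)= N(0,3)–S(1,2)≠ S(0,4)–S(0,5)= S(0,4)–N(1,3)≠ S(0,5)–N(0,6)≠ S(0,5)–N(1,6)≠ N(0,6)–N(1,6)=  → 11/19 unlike.
Row 1: N(1,0)–S(1,1)≠ S(1,1)–S(1,2)= S(1,1)–N(2,2)≠ S(1,2)–N(1,3)≠ S(1,2)–N(2,2)≠ S(1,2)–N(2,3)≠ N(1,3)–N(2,3)= N(1,3)–S(2,4)≠ N(1,3)–N(2,2)= N(1,6)–S(2,6)≠ N(1,6)–N(2,5)=  → 7/11 unlike.
Row 2: N(2,2)–N(2,3)= N(2,2)–N(3,2)= N(2,2)–N(3,3)= N(2,2)–N(3,1)= N(2,3)–S(2,4)≠ N(2,3)–N(3,3)= N(2,3)–N(3,4)= N(2,3)–N(3,2)= S(2,4)–N(2,5)≠ S(2,4)–N(3,4)≠ S(2,4)–N(3,3)≠ N(2,5)–S(2,6)≠ N(2,5)–N(3,6)= N(2,5)–N(3,4)= S(2,6)–N(3,6)≠  → 6/15 unlike.
Row 3: N(3,0)–N(3,1)= N(3,1)–N(3,2)= N(3,2)–N(3,3)= N(3,3)–N(3,4)=  → 0/4 unlike.
Total adjacent occupied pairs: 49; unlike-type pairs: 24.
24/49 is already in lowest terms.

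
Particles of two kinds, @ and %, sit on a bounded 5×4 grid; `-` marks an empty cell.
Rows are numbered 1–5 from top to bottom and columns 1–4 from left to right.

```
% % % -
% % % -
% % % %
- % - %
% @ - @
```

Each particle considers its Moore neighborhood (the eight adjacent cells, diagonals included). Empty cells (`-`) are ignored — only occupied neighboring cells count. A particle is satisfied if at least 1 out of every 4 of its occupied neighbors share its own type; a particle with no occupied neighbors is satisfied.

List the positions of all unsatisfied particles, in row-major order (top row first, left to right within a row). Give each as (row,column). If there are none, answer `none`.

Row 1: (1,1)% 3/3 ok · (1,2)% 5/5 ok · (1,3)% 3/3 ok
Row 2: (2,1)% 5/5 ok · (2,2)% 8/8 ok · (2,3)% 6/6 ok
Row 3: (3,1)% 4/4 ok · (3,2)% 6/6 ok · (3,3)% 6/6 ok · (3,4)% 3/3 ok
Row 4: (4,2)% 4/5 ok · (4,4)% 2/3 ok
Row 5: (5,1)% 1/2 ok · (5,2)@ 0/2 unhappy · (5,4)@ 0/1 unhappy

(5,2), (5,4)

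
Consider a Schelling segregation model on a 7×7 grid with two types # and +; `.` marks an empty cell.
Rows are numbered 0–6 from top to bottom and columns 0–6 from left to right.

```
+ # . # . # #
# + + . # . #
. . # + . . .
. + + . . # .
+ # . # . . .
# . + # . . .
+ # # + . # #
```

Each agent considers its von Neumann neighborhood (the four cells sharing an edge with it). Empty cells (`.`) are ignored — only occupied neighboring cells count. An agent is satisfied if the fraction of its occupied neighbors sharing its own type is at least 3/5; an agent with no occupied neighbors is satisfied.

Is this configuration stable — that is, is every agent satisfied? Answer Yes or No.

Row 0: (0,0)+ 0/2 ✗ · (0,1)# 0/2 ✗ · (0,3)# 0/0 ✓ · (0,5)# 1/1 ✓ · (0,6)# 2/2 ✓
Row 1: (1,0)# 0/2 ✗ · (1,1)+ 1/3 ✗ · (1,2)+ 1/2 ✗ · (1,4)# 0/0 ✓ · (1,6)# 1/1 ✓
Row 2: (2,2)# 0/3 ✗ · (2,3)+ 0/1 ✗
Row 3: (3,1)+ 1/2 ✗ · (3,2)+ 1/2 ✗ · (3,5)# 0/0 ✓
Row 4: (4,0)+ 0/2 ✗ · (4,1)# 0/2 ✗ · (4,3)# 1/1 ✓
Row 5: (5,0)# 0/2 ✗ · (5,2)+ 0/2 ✗ · (5,3)# 1/3 ✗
Row 6: (6,0)+ 0/2 ✗ · (6,1)# 1/2 ✗ · (6,2)# 1/3 ✗ · (6,3)+ 0/2 ✗ · (6,5)# 1/1 ✓ · (6,6)# 1/1 ✓
For instance (0,0) has only 0/2 same-type neighbors, below 3/5.

No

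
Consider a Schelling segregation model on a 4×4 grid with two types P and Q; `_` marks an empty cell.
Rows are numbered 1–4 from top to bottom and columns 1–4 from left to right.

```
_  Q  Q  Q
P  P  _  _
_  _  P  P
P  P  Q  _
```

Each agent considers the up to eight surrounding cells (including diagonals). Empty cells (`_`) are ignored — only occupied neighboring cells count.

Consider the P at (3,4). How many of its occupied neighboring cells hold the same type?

Occupied neighbors of (3,4): (3,3)=P, (4,3)=Q.
Same type (P): 1 of 2.

1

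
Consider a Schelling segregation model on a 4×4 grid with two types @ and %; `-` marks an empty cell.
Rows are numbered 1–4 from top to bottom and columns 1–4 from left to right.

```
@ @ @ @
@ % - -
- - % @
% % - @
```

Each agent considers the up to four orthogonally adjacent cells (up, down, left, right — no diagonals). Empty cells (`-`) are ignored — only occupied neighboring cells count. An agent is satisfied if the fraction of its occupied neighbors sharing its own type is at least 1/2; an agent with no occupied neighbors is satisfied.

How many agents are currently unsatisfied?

(1,1)@ 2/2 satisfied
(1,2)@ 2/3 satisfied
(1,3)@ 2/2 satisfied
(1,4)@ 1/1 satisfied
(2,1)@ 1/2 satisfied
(2,2)% 0/2 not
(3,3)% 0/1 not
(3,4)@ 1/2 satisfied
(4,1)% 1/1 satisfied
(4,2)% 1/1 satisfied
(4,4)@ 1/1 satisfied
Unsatisfied: (2,2), (3,3) — 2 in total.

2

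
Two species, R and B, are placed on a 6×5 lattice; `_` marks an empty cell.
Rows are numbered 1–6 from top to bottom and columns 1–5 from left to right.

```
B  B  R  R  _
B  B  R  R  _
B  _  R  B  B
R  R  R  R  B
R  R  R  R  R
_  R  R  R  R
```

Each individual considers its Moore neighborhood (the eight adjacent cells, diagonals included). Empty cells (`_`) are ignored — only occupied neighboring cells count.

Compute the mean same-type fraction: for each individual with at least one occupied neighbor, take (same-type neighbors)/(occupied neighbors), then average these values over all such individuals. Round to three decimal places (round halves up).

(1,1)B 3/3
(1,2)B 3/5
(1,3)R 3/5
(1,4)R 3/3
(2,1)B 4/4
(2,2)B 4/7
(2,3)R 4/7
(2,4)R 4/6
(3,1)B 2/4
(3,3)R 5/7
(3,4)B 2/7
(3,5)B 2/4
(4,1)R 3/4
(4,2)R 6/7
(4,3)R 6/7
(4,4)R 5/8
(4,5)B 2/5
(5,1)R 4/4
(5,2)R 7/7
(5,3)R 8/8
(5,4)R 7/8
(5,5)R 4/5
(6,2)R 4/4
(6,3)R 5/5
(6,4)R 5/5
(6,5)R 3/3
Sum over 26 individuals: 3/3 + 3/5 + 3/5 + 3/3 + 4/4 + 4/7 + 4/7 + 4/6 + 2/4 + 5/7 + 2/7 + 2/4 + 3/4 + 6/7 + 6/7 + 5/8 + 2/5 + 4/4 + 7/7 + 8/8 + 7/8 + 4/5 + 4/4 + 5/5 + 5/5 + 3/3 = 8473/420; mean = 8473/420 ÷ 26 = 8473/10920 = 0.775915… → 0.776.

0.776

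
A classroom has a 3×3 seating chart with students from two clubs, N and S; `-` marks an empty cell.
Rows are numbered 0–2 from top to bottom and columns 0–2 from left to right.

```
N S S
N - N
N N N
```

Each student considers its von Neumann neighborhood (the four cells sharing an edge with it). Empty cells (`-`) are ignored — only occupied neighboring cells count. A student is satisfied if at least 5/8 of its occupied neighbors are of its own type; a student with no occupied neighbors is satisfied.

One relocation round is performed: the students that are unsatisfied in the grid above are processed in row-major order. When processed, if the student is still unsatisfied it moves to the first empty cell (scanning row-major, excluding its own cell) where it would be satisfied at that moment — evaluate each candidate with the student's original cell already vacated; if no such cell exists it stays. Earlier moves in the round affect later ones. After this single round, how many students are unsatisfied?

2

Initially unsatisfied (in order): (0,0), (0,1), (0,2), (1,2).
  (0,0) → (1,1).
  (0,1): no empty cell satisfies it; stays.
  (0,2): no empty cell satisfies it; stays.
  (1,2): now satisfied by earlier moves; stays.
Resulting grid:
- S S
N N N
N N N
Unsatisfied now: (0,1), (0,2).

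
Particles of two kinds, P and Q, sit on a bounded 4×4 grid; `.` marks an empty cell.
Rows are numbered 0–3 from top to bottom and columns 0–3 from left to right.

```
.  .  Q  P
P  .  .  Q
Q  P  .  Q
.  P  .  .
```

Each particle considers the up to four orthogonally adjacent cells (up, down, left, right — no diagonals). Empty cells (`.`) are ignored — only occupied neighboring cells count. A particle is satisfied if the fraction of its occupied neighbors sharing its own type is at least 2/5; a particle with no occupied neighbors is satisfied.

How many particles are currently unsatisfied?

Row 0: (0,2)Q 0/1 not · (0,3)P 0/2 not
Row 1: (1,0)P 0/1 not · (1,3)Q 1/2 satisfied
Row 2: (2,0)Q 0/2 not · (2,1)P 1/2 satisfied · (2,3)Q 1/1 satisfied
Row 3: (3,1)P 1/1 satisfied
Unsatisfied: (0,2), (0,3), (1,0), (2,0) — 4 in total.

4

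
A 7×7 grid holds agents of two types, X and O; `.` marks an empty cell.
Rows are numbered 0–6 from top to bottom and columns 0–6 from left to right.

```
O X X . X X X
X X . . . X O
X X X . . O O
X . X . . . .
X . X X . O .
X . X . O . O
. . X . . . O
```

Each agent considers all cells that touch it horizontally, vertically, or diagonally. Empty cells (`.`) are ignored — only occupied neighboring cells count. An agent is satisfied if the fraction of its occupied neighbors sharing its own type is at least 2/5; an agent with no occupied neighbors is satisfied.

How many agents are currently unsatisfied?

1

Row 0: (0,0)O 0/3 ✗ · (0,1)X 3/4 ✓ · (0,2)X 2/2 ✓ · (0,4)X 2/2 ✓ · (0,5)X 3/4 ✓ · (0,6)X 2/3 ✓
Row 1: (1,0)X 4/5 ✓ · (1,1)X 6/7 ✓ · (1,5)X 3/6 ✓ · (1,6)O 2/5 ✓
Row 2: (2,0)X 4/4 ✓ · (2,1)X 6/6 ✓ · (2,2)X 3/3 ✓ · (2,5)O 2/3 ✓ · (2,6)O 2/3 ✓
Row 3: (3,0)X 3/3 ✓ · (3,2)X 4/4 ✓
Row 4: (4,0)X 2/2 ✓ · (4,2)X 3/3 ✓ · (4,3)X 3/4 ✓ · (4,5)O 2/2 ✓
Row 5: (5,0)X 1/1 ✓ · (5,2)X 3/3 ✓ · (5,4)O 1/2 ✓ · (5,6)O 2/2 ✓
Row 6: (6,2)X 1/1 ✓ · (6,6)O 1/1 ✓
Unsatisfied: (0,0) — 1 in total.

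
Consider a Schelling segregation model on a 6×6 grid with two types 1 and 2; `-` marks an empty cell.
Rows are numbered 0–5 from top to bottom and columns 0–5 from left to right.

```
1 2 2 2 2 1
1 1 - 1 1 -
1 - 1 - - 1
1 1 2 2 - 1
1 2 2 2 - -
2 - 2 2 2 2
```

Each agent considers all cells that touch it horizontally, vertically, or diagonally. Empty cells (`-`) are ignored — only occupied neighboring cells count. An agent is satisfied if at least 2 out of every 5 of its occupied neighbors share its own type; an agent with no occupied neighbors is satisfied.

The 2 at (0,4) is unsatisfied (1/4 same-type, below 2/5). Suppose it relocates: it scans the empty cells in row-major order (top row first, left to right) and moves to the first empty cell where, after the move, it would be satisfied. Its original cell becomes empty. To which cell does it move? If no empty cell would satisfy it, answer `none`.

Vacating (0,4). Empty cells in order:
  (1,2): 3/6 same-type → satisfied — stop here.

(1,2)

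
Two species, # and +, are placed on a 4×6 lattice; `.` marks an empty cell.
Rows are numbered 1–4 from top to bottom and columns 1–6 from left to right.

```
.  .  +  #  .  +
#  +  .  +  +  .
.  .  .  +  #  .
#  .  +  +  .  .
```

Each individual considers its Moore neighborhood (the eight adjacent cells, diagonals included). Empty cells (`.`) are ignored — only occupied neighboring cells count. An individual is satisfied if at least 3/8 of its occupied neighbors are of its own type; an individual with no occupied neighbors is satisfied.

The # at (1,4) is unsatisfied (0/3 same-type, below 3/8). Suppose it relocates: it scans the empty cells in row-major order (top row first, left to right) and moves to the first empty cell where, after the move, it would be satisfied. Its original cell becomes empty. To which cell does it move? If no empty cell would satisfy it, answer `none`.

Vacating (1,4). Empty cells in order:
  (1,1): 1/2 same-type → satisfied — stop here.

(1,1)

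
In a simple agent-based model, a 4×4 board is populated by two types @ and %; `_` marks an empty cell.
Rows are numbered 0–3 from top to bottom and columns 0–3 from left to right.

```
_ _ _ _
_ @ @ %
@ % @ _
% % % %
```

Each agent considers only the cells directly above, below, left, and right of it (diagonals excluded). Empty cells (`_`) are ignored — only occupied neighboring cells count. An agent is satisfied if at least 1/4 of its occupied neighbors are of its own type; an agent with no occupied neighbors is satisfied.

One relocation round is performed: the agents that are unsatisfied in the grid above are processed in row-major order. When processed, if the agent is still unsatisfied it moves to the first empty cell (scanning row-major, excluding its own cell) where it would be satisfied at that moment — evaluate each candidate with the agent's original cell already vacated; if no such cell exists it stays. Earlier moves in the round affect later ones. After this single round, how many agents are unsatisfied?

Initially unsatisfied (in order): (1,3), (2,0).
  (1,3) → (0,0).
  (2,0) → (0,1).
Resulting grid:
% @ _ _
_ @ @ _
_ % @ _
% % % %
Unsatisfied now: (0,0).

1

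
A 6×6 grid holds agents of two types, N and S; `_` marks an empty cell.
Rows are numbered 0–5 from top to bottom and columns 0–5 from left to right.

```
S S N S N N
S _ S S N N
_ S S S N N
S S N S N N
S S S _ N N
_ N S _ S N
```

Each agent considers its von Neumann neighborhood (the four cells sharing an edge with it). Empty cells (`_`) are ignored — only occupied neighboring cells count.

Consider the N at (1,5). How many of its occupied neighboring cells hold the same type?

3

Occupied neighbors of (1,5): (0,5)=N, (2,5)=N, (1,4)=N.
Same type (N): 3 of 3.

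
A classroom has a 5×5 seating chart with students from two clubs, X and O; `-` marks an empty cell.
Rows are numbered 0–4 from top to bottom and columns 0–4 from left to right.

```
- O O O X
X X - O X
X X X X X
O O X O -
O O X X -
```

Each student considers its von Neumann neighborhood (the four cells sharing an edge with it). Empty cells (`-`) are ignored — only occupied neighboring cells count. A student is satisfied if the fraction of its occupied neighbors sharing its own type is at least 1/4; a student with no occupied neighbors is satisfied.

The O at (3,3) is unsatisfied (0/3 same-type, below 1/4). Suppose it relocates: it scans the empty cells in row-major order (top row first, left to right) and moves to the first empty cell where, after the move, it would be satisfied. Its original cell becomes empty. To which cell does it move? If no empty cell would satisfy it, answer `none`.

Vacating (3,3). Empty cells in order:
  (0,0): 1/2 same-type → satisfied — stop here.

(0,0)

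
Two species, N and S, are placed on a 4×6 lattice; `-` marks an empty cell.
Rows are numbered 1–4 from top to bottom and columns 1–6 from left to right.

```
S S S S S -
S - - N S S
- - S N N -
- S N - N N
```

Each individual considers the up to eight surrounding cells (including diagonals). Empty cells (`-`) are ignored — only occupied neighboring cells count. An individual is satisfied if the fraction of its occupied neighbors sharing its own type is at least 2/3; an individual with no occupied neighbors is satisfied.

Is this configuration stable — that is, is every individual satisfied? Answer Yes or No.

(1,1)S 2/2 satisfied
(1,2)S 3/3 satisfied
(1,3)S 2/3 satisfied
(1,4)S 3/4 satisfied
(1,5)S 3/4 satisfied
(2,1)S 2/2 satisfied
(2,4)N 2/7 not
(2,5)S 3/6 not
(2,6)S 2/3 satisfied
(3,3)S 1/4 not
(3,4)N 4/6 satisfied
(3,5)N 4/6 satisfied
(4,2)S 1/2 not
(4,3)N 1/3 not
(4,5)N 3/3 satisfied
(4,6)N 2/2 satisfied
For instance (2,4) has only 2/7 same-type neighbors, below 2/3.

No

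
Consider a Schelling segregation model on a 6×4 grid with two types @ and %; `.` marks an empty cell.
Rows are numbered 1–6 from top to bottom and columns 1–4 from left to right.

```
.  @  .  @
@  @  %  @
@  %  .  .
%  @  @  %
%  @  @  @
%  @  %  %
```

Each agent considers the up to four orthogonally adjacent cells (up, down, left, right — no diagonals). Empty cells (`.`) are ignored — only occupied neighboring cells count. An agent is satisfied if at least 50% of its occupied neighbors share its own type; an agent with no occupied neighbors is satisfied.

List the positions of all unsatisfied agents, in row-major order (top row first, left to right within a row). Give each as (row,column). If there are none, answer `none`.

(2,3), (3,1), (3,2), (4,1), (4,4), (5,4), (6,2), (6,3)

(1,2)@ 1/1 ok
(1,4)@ 1/1 ok
(2,1)@ 2/2 ok
(2,2)@ 2/4 ok
(2,3)% 0/2 unhappy
(2,4)@ 1/2 ok
(3,1)@ 1/3 unhappy
(3,2)% 0/3 unhappy
(4,1)% 1/3 unhappy
(4,2)@ 2/4 ok
(4,3)@ 2/3 ok
(4,4)% 0/2 unhappy
(5,1)% 2/3 ok
(5,2)@ 3/4 ok
(5,3)@ 3/4 ok
(5,4)@ 1/3 unhappy
(6,1)% 1/2 ok
(6,2)@ 1/3 unhappy
(6,3)% 1/3 unhappy
(6,4)% 1/2 ok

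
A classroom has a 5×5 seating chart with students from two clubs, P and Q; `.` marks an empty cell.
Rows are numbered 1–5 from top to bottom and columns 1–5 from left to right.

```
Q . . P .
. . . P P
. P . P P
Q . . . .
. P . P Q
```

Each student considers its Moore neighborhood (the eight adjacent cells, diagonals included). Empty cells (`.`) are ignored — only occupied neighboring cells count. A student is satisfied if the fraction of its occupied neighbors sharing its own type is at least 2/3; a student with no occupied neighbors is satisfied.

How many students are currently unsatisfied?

Row 1: (1,1)Q 0/0 ok · (1,4)P 2/2 ok
Row 2: (2,4)P 4/4 ok · (2,5)P 4/4 ok
Row 3: (3,2)P 0/1 unhappy · (3,4)P 3/3 ok · (3,5)P 3/3 ok
Row 4: (4,1)Q 0/2 unhappy
Row 5: (5,2)P 0/1 unhappy · (5,4)P 0/1 unhappy · (5,5)Q 0/1 unhappy
Unsatisfied: (3,2), (4,1), (5,2), (5,4), (5,5) — 5 in total.

5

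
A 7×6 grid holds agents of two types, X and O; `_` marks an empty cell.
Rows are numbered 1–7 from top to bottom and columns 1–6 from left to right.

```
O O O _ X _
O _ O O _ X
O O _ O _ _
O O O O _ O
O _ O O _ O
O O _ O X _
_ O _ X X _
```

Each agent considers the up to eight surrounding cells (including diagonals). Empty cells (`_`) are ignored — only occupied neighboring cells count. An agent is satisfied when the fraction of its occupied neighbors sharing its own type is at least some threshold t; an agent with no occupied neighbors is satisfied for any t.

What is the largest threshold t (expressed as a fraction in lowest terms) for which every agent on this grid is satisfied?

2/5

(1,1)O 2/2
(1,2)O 4/4
(1,3)O 3/3
(1,5)X 1/2
(2,1)O 4/4
(2,3)O 5/5
(2,4)O 3/4
(2,6)X 1/1
(3,1)O 4/4
(3,2)O 6/6
(3,4)O 4/4
(4,1)O 4/4
(4,2)O 6/6
(4,3)O 6/6
(4,4)O 4/4
(4,6)O 1/1
(5,1)O 4/4
(5,3)O 6/6
(5,4)O 4/5
(5,6)O 1/2
(6,1)O 3/3
(6,2)O 4/4
(6,4)O 2/5
(6,5)X 2/5
(7,2)O 2/2
(7,4)X 2/3
(7,5)X 2/3
The smallest same-type fraction is 2/5 at (6,4), which reduces to 2/5. Any threshold above that leaves this agent unsatisfied.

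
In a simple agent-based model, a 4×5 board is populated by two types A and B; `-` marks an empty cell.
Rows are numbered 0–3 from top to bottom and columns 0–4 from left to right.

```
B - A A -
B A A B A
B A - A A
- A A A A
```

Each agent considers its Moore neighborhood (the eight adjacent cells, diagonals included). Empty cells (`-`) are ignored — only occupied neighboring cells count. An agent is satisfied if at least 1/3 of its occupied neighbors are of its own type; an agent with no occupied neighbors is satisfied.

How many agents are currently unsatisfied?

Row 0: (0,0)B 1/2 ok · (0,2)A 3/4 ok · (0,3)A 3/4 ok
Row 1: (1,0)B 2/4 ok · (1,1)A 3/6 ok · (1,2)A 5/6 ok · (1,3)B 0/6 unhappy · (1,4)A 3/4 ok
Row 2: (2,0)B 1/4 unhappy · (2,1)A 4/6 ok · (2,3)A 6/7 ok · (2,4)A 4/5 ok
Row 3: (3,1)A 2/3 ok · (3,2)A 4/4 ok · (3,3)A 4/4 ok · (3,4)A 3/3 ok
Unsatisfied: (1,3), (2,0) — 2 in total.

2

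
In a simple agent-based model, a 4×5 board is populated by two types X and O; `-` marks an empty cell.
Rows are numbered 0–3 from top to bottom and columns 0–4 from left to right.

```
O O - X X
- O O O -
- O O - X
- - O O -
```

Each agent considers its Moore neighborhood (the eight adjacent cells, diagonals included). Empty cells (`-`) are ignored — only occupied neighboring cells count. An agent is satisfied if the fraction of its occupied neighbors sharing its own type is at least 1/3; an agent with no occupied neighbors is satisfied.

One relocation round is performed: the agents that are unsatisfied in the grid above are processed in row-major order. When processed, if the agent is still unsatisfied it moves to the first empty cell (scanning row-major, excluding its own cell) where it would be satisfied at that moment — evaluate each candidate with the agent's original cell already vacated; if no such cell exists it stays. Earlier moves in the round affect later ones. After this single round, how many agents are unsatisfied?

0

Initially unsatisfied (in order): (2,4).
  (2,4) → (1,4).
Resulting grid:
O O - X X
- O O O X
- O O - -
- - O O -
All satisfied now.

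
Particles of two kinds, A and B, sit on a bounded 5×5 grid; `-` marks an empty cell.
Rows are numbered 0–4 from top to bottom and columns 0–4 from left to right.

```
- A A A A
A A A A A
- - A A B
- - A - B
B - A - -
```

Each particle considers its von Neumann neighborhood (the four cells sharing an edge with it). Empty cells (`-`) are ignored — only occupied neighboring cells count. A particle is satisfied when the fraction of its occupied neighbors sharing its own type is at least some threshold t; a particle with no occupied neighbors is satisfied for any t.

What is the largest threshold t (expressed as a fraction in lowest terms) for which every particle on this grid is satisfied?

1/3

(0,1)A 2/2
(0,2)A 3/3
(0,3)A 3/3
(0,4)A 2/2
(1,0)A 1/1
(1,1)A 3/3
(1,2)A 4/4
(1,3)A 4/4
(1,4)A 2/3
(2,2)A 3/3
(2,3)A 2/3
(2,4)B 1/3
(3,2)A 2/2
(3,4)B 1/1
(4,0)B — no occupied neighbors
(4,2)A 1/1
The smallest same-type fraction is 1/3 at (2,4), which reduces to 1/3. Any threshold above that leaves this particle unsatisfied.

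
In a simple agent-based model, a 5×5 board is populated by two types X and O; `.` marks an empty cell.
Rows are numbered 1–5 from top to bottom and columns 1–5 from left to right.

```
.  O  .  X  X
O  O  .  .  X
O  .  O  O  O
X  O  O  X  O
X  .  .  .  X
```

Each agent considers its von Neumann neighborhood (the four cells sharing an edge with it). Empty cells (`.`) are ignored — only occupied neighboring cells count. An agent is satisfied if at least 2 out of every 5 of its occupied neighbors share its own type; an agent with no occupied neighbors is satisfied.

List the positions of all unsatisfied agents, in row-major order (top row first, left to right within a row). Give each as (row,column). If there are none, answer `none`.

(4,1), (4,4), (4,5), (5,5)

(1,2)O 1/1 ✓
(1,4)X 1/1 ✓
(1,5)X 2/2 ✓
(2,1)O 2/2 ✓
(2,2)O 2/2 ✓
(2,5)X 1/2 ✓
(3,1)O 1/2 ✓
(3,3)O 2/2 ✓
(3,4)O 2/3 ✓
(3,5)O 2/3 ✓
(4,1)X 1/3 ✗
(4,2)O 1/2 ✓
(4,3)O 2/3 ✓
(4,4)X 0/3 ✗
(4,5)O 1/3 ✗
(5,1)X 1/1 ✓
(5,5)X 0/1 ✗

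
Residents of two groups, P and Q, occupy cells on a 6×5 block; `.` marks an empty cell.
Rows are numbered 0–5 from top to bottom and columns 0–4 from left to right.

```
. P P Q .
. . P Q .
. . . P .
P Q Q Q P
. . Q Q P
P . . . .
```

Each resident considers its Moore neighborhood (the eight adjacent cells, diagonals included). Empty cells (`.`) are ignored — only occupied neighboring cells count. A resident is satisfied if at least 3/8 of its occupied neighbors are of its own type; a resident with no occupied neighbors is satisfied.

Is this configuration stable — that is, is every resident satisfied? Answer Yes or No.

Row 0: (0,1)P 2/2 satisfied · (0,2)P 2/4 satisfied · (0,3)Q 1/3 not
Row 1: (1,2)P 3/5 satisfied · (1,3)Q 1/4 not
Row 2: (2,3)P 2/5 satisfied
Row 3: (3,0)P 0/1 not · (3,1)Q 2/3 satisfied · (3,2)Q 4/5 satisfied · (3,3)Q 3/6 satisfied · (3,4)P 2/4 satisfied
Row 4: (4,2)Q 4/4 satisfied · (4,3)Q 3/5 satisfied · (4,4)P 1/3 not
Row 5: (5,0)P 0/0 satisfied
For instance (0,3) has only 1/3 same-type neighbors, below 3/8.

No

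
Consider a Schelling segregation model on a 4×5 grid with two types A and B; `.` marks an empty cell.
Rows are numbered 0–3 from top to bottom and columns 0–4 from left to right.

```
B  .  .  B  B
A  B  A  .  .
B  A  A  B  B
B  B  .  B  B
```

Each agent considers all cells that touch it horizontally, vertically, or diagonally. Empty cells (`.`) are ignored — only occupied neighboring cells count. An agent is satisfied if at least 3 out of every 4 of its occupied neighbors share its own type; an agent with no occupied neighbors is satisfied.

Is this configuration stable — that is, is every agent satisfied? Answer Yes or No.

(0,0)B 1/2 ✗
(0,3)B 1/2 ✗
(0,4)B 1/1 ✓
(1,0)A 1/4 ✗
(1,1)B 2/6 ✗
(1,2)A 2/5 ✗
(2,0)B 3/5 ✗
(2,1)A 3/7 ✗
(2,2)A 2/6 ✗
(2,3)B 3/5 ✗
(2,4)B 3/3 ✓
(3,0)B 2/3 ✗
(3,1)B 2/4 ✗
(3,3)B 3/4 ✓
(3,4)B 3/3 ✓
For instance (0,0) has only 1/2 same-type neighbors, below 3/4.

No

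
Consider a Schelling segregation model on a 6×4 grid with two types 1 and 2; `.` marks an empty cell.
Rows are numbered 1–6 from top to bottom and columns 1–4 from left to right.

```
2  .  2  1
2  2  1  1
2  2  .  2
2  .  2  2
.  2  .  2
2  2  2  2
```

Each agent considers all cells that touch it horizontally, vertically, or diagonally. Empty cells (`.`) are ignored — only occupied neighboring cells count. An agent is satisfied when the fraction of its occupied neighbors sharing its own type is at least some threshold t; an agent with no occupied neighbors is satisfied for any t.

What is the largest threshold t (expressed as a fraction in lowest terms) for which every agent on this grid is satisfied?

Row 1: (1,1)2 2/2 · (1,3)2 1/4 · (1,4)1 2/3
Row 2: (2,1)2 4/4 · (2,2)2 5/6 · (2,3)1 2/6 · (2,4)1 2/4
Row 3: (3,1)2 4/4 · (3,2)2 5/6 · (3,4)2 2/4
Row 4: (4,1)2 3/3 · (4,3)2 5/5 · (4,4)2 3/3
Row 5: (5,2)2 5/5 · (5,4)2 4/4
Row 6: (6,1)2 2/2 · (6,2)2 3/3 · (6,3)2 4/4 · (6,4)2 2/2
The smallest same-type fraction is 1/4 at (1,3), which reduces to 1/4. Any threshold above that leaves this agent unsatisfied.

1/4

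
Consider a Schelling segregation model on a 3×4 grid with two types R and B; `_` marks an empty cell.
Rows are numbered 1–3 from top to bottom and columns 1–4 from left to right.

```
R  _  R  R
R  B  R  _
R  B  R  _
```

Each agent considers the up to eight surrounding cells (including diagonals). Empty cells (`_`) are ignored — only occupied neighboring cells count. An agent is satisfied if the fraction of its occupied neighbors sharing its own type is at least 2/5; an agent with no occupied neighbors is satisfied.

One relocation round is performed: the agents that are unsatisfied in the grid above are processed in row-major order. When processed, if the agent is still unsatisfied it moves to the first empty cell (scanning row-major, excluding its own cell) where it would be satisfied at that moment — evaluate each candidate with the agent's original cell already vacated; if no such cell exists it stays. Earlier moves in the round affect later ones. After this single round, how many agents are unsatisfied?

Initially unsatisfied (in order): (2,2), (3,1), (3,2), (3,3).
  (2,2): no empty cell satisfies it; stays.
  (3,1) → (1,2).
  (3,2) → (3,1).
  (3,3): now satisfied by earlier moves; stays.
Resulting grid:
R R R R
R B R _
B _ R _
Unsatisfied now: (2,2).

1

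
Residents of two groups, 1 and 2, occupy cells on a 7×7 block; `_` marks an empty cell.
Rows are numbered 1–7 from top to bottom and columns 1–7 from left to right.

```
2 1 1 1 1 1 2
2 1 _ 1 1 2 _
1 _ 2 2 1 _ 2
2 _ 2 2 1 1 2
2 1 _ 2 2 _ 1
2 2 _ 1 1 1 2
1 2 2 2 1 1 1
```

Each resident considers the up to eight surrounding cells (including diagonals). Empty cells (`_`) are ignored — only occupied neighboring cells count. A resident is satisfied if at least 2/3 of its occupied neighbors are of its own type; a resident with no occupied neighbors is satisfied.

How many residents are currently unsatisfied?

25

(1,1)2 1/3 unhappy
(1,2)1 2/4 unhappy
(1,3)1 4/4 ok
(1,4)1 4/4 ok
(1,5)1 4/5 ok
(1,6)1 2/4 unhappy
(1,7)2 1/2 unhappy
(2,1)2 1/4 unhappy
(2,2)1 3/6 unhappy
(2,4)1 5/7 ok
(2,5)1 5/7 ok
(2,6)2 2/6 unhappy
(3,1)1 1/3 unhappy
(3,3)2 3/5 unhappy
(3,4)2 3/7 unhappy
(3,5)1 4/7 unhappy
(3,7)2 2/3 ok
(4,1)2 1/3 unhappy
(4,3)2 4/5 ok
(4,4)2 5/7 ok
(4,5)1 2/6 unhappy
(4,6)1 3/6 unhappy
(4,7)2 1/3 unhappy
(5,1)2 3/4 ok
(5,2)1 0/5 unhappy
(5,4)2 3/6 unhappy
(5,5)2 2/7 unhappy
(5,7)1 2/4 unhappy
(6,1)2 3/5 unhappy
(6,2)2 4/6 ok
(6,4)1 2/6 unhappy
(6,5)1 4/7 unhappy
(6,6)1 5/7 ok
(6,7)2 0/4 unhappy
(7,1)1 0/3 unhappy
(7,2)2 3/4 ok
(7,3)2 3/4 ok
(7,4)2 1/4 unhappy
(7,5)1 4/5 ok
(7,6)1 4/5 ok
(7,7)1 2/3 ok
Unsatisfied: (1,1), (1,2), (1,6), (1,7), (2,1), (2,2), (2,6), (3,1), (3,3), (3,4), (3,5), (4,1), (4,5), (4,6), (4,7), (5,2), (5,4), (5,5), (5,7), (6,1), (6,4), (6,5), (6,7), (7,1), (7,4) — 25 in total.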